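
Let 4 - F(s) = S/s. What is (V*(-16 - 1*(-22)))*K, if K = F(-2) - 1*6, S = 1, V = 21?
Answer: -189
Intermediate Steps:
F(s) = 4 - 1/s
K = -3/2 (K = (4 - 1/(-2)) - 1*6 = (4 - 1*(-½)) - 6 = (4 + ½) - 6 = 9/2 - 6 = -3/2 ≈ -1.5000)
(V*(-16 - 1*(-22)))*K = (21*(-16 - 1*(-22)))*(-3/2) = (21*(-16 + 22))*(-3/2) = (21*6)*(-3/2) = 126*(-3/2) = -189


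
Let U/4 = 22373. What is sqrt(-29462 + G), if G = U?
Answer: 3*sqrt(6670) ≈ 245.01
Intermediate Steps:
U = 89492 (U = 4*22373 = 89492)
G = 89492
sqrt(-29462 + G) = sqrt(-29462 + 89492) = sqrt(60030) = 3*sqrt(6670)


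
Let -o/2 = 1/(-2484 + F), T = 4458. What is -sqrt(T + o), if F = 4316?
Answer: -sqrt(935127683)/458 ≈ -66.768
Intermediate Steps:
o = -1/916 (o = -2/(-2484 + 4316) = -2/1832 = -2*1/1832 = -1/916 ≈ -0.0010917)
-sqrt(T + o) = -sqrt(4458 - 1/916) = -sqrt(4083527/916) = -sqrt(935127683)/458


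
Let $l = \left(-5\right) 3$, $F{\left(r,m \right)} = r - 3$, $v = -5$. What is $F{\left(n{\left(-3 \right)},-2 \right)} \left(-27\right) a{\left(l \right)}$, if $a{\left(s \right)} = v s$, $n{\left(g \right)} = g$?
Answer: $12150$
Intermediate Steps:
$F{\left(r,m \right)} = -3 + r$
$l = -15$
$a{\left(s \right)} = - 5 s$
$F{\left(n{\left(-3 \right)},-2 \right)} \left(-27\right) a{\left(l \right)} = \left(-3 - 3\right) \left(-27\right) \left(\left(-5\right) \left(-15\right)\right) = \left(-6\right) \left(-27\right) 75 = 162 \cdot 75 = 12150$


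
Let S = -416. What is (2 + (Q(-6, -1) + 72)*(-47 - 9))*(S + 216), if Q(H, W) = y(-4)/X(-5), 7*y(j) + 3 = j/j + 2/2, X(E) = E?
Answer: 806320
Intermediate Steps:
y(j) = -⅐ (y(j) = -3/7 + (j/j + 2/2)/7 = -3/7 + (1 + 2*(½))/7 = -3/7 + (1 + 1)/7 = -3/7 + (⅐)*2 = -3/7 + 2/7 = -⅐)
Q(H, W) = 1/35 (Q(H, W) = -⅐/(-5) = -⅐*(-⅕) = 1/35)
(2 + (Q(-6, -1) + 72)*(-47 - 9))*(S + 216) = (2 + (1/35 + 72)*(-47 - 9))*(-416 + 216) = (2 + (2521/35)*(-56))*(-200) = (2 - 20168/5)*(-200) = -20158/5*(-200) = 806320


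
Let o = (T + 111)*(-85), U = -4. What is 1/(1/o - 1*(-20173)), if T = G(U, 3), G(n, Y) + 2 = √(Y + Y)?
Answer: 288463391685/5819171969311031 - 85*√6/34915031815866186 ≈ 4.9571e-5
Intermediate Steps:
G(n, Y) = -2 + √2*√Y (G(n, Y) = -2 + √(Y + Y) = -2 + √(2*Y) = -2 + √2*√Y)
T = -2 + √6 (T = -2 + √2*√3 = -2 + √6 ≈ 0.44949)
o = -9265 - 85*√6 (o = ((-2 + √6) + 111)*(-85) = (109 + √6)*(-85) = -9265 - 85*√6 ≈ -9473.2)
1/(1/o - 1*(-20173)) = 1/(1/(-9265 - 85*√6) - 1*(-20173)) = 1/(1/(-9265 - 85*√6) + 20173) = 1/(20173 + 1/(-9265 - 85*√6))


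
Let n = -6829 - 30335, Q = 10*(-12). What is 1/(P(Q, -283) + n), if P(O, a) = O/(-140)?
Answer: -7/260142 ≈ -2.6908e-5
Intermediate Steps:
Q = -120
P(O, a) = -O/140 (P(O, a) = O*(-1/140) = -O/140)
n = -37164
1/(P(Q, -283) + n) = 1/(-1/140*(-120) - 37164) = 1/(6/7 - 37164) = 1/(-260142/7) = -7/260142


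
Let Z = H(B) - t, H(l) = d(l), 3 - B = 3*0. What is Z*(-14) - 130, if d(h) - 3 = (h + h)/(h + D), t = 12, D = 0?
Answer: -32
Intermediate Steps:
B = 3 (B = 3 - 3*0 = 3 - 1*0 = 3 + 0 = 3)
d(h) = 5 (d(h) = 3 + (h + h)/(h + 0) = 3 + (2*h)/h = 3 + 2 = 5)
H(l) = 5
Z = -7 (Z = 5 - 1*12 = 5 - 12 = -7)
Z*(-14) - 130 = -7*(-14) - 130 = 98 - 130 = -32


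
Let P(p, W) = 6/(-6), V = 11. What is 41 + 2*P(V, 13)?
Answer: 39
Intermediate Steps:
P(p, W) = -1 (P(p, W) = 6*(-1/6) = -1)
41 + 2*P(V, 13) = 41 + 2*(-1) = 41 - 2 = 39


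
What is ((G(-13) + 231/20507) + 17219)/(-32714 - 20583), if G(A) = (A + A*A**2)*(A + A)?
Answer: -1531442484/1092961579 ≈ -1.4012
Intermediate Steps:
G(A) = 2*A*(A + A**3) (G(A) = (A + A**3)*(2*A) = 2*A*(A + A**3))
((G(-13) + 231/20507) + 17219)/(-32714 - 20583) = ((2*(-13)**2*(1 + (-13)**2) + 231/20507) + 17219)/(-32714 - 20583) = ((2*169*(1 + 169) + 231*(1/20507)) + 17219)/(-53297) = ((2*169*170 + 231/20507) + 17219)*(-1/53297) = ((57460 + 231/20507) + 17219)*(-1/53297) = (1178332451/20507 + 17219)*(-1/53297) = (1531442484/20507)*(-1/53297) = -1531442484/1092961579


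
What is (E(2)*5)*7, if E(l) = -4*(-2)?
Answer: 280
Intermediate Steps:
E(l) = 8
(E(2)*5)*7 = (8*5)*7 = 40*7 = 280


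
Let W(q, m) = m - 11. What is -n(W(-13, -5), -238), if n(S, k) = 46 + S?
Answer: -30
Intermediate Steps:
W(q, m) = -11 + m
-n(W(-13, -5), -238) = -(46 + (-11 - 5)) = -(46 - 16) = -1*30 = -30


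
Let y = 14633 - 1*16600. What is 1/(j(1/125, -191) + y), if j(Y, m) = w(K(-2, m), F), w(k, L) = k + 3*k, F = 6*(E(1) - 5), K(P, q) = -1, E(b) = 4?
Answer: -1/1971 ≈ -0.00050736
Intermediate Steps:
F = -6 (F = 6*(4 - 5) = 6*(-1) = -6)
w(k, L) = 4*k
j(Y, m) = -4 (j(Y, m) = 4*(-1) = -4)
y = -1967 (y = 14633 - 16600 = -1967)
1/(j(1/125, -191) + y) = 1/(-4 - 1967) = 1/(-1971) = -1/1971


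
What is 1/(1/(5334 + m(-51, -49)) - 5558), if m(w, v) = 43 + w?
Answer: -5326/29601907 ≈ -0.00017992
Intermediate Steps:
1/(1/(5334 + m(-51, -49)) - 5558) = 1/(1/(5334 + (43 - 51)) - 5558) = 1/(1/(5334 - 8) - 5558) = 1/(1/5326 - 5558) = 1/(-29601907/5326) = -5326/29601907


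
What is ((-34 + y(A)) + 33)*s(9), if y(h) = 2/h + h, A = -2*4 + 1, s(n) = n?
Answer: -522/7 ≈ -74.571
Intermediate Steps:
A = -7 (A = -8 + 1 = -7)
y(h) = h + 2/h
((-34 + y(A)) + 33)*s(9) = ((-34 + (-7 + 2/(-7))) + 33)*9 = ((-34 + (-7 + 2*(-⅐))) + 33)*9 = ((-34 + (-7 - 2/7)) + 33)*9 = ((-34 - 51/7) + 33)*9 = (-289/7 + 33)*9 = -58/7*9 = -522/7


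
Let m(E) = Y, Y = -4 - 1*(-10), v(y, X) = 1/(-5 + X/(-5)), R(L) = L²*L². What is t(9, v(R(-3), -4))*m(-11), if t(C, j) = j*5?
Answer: -50/7 ≈ -7.1429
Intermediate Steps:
R(L) = L⁴
v(y, X) = 1/(-5 - X/5) (v(y, X) = 1/(-5 + X*(-⅕)) = 1/(-5 - X/5))
t(C, j) = 5*j
Y = 6 (Y = -4 + 10 = 6)
m(E) = 6
t(9, v(R(-3), -4))*m(-11) = (5*(-5/(25 - 4)))*6 = (5*(-5/21))*6 = -25/21*6 = -50/7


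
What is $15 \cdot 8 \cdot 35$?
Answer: $4200$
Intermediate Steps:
$15 \cdot 8 \cdot 35 = 120 \cdot 35 = 4200$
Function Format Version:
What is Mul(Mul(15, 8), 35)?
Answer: 4200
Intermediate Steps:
Mul(Mul(15, 8), 35) = Mul(120, 35) = 4200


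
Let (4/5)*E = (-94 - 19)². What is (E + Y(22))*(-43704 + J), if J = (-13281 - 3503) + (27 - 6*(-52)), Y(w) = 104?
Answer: -3865234889/4 ≈ -9.6631e+8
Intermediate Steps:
E = 63845/4 (E = 5*(-94 - 19)²/4 = (5/4)*(-113)² = (5/4)*12769 = 63845/4 ≈ 15961.)
J = -16445 (J = -16784 + (27 + 312) = -16784 + 339 = -16445)
(E + Y(22))*(-43704 + J) = (63845/4 + 104)*(-43704 - 16445) = (64261/4)*(-60149) = -3865234889/4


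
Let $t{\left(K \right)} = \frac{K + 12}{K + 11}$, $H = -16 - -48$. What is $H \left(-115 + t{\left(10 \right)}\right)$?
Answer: $- \frac{76576}{21} \approx -3646.5$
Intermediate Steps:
$H = 32$ ($H = -16 + 48 = 32$)
$t{\left(K \right)} = \frac{12 + K}{11 + K}$
$H \left(-115 + t{\left(10 \right)}\right) = 32 \left(-115 + \frac{12 + 10}{11 + 10}\right) = 32 \left(-115 + \frac{1}{21} \cdot 22\right) = 32 \left(-115 + \frac{22}{21}\right) = 32 \left(- \frac{2393}{21}\right) = - \frac{76576}{21}$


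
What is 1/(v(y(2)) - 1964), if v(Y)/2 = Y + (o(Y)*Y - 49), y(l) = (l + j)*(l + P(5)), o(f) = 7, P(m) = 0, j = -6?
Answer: -1/2190 ≈ -0.00045662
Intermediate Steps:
y(l) = l*(-6 + l) (y(l) = (l - 6)*(l + 0) = (-6 + l)*l = l*(-6 + l))
v(Y) = -98 + 16*Y (v(Y) = 2*(Y + (7*Y - 49)) = 2*(Y + (-49 + 7*Y)) = 2*(-49 + 8*Y) = -98 + 16*Y)
1/(v(y(2)) - 1964) = 1/((-98 + 16*(2*(-6 + 2))) - 1964) = 1/((-98 + 16*(2*(-4))) - 1964) = 1/((-98 + 16*(-8)) - 1964) = 1/((-98 - 128) - 1964) = 1/(-226 - 1964) = 1/(-2190) = -1/2190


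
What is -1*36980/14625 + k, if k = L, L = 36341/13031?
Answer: 9920149/38115675 ≈ 0.26026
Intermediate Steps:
L = 36341/13031 (L = 36341*(1/13031) = 36341/13031 ≈ 2.7888)
k = 36341/13031 ≈ 2.7888
-1*36980/14625 + k = -1*36980/14625 + 36341/13031 = -36980*1/14625 + 36341/13031 = -7396/2925 + 36341/13031 = 9920149/38115675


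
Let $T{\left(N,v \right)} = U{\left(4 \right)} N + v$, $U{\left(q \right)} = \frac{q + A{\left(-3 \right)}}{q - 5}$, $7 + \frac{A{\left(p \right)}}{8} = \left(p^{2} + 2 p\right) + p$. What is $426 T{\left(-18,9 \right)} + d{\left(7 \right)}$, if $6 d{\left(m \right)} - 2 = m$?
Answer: $- \frac{789801}{2} \approx -3.949 \cdot 10^{5}$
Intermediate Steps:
$A{\left(p \right)} = -56 + 8 p^{2} + 24 p$ ($A{\left(p \right)} = -56 + 8 \left(\left(p^{2} + 2 p\right) + p\right) = -56 + 8 \left(p^{2} + 3 p\right) = -56 + \left(8 p^{2} + 24 p\right) = -56 + 8 p^{2} + 24 p$)
$d{\left(m \right)} = \frac{1}{3} + \frac{m}{6}$
$U{\left(q \right)} = \frac{-56 + q}{-5 + q}$ ($U{\left(q \right)} = \frac{q + \left(-56 + 8 \left(-3\right)^{2} + 24 \left(-3\right)\right)}{q - 5} = \frac{q - 56}{-5 + q} = \frac{-56 + q}{-5 + q}$)
$T{\left(N,v \right)} = v + 52 N$ ($T{\left(N,v \right)} = \frac{-56 + 4}{-5 + 4} N + v = \frac{1}{-1} \left(-52\right) N + v = \left(-1\right) \left(-52\right) N + v = 52 N + v = v + 52 N$)
$426 T{\left(-18,9 \right)} + d{\left(7 \right)} = 426 \left(9 + 52 \left(-18\right)\right) + \left(\frac{1}{3} + \frac{1}{6} \cdot 7\right) = 426 \left(9 - 936\right) + \left(\frac{1}{3} + \frac{7}{6}\right) = 426 \left(-927\right) + \frac{3}{2} = -394902 + \frac{3}{2} = - \frac{789801}{2}$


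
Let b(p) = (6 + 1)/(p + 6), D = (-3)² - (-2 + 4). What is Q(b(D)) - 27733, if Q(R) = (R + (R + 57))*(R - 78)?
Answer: -5447162/169 ≈ -32232.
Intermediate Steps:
D = 7 (D = 9 - 1*2 = 9 - 2 = 7)
b(p) = 7/(6 + p)
Q(R) = (-78 + R)*(57 + 2*R) (Q(R) = (R + (57 + R))*(-78 + R) = (57 + 2*R)*(-78 + R) = (-78 + R)*(57 + 2*R))
Q(b(D)) - 27733 = (-4446 - 693/(6 + 7) + 2*(7/(6 + 7))²) - 27733 = (-4446 - 693/13 + 2*(7/13)²) - 27733 = (-4446 - 693/13 + 2*(7*(1/13))²) - 27733 = (-4446 - 99*7/13 + 2*(7/13)²) - 27733 = (-4446 - 693/13 + 2*(49/169)) - 27733 = (-4446 - 693/13 + 98/169) - 27733 = -760285/169 - 27733 = -5447162/169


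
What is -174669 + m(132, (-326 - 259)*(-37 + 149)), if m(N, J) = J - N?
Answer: -240321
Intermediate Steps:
-174669 + m(132, (-326 - 259)*(-37 + 149)) = -174669 + ((-326 - 259)*(-37 + 149) - 1*132) = -174669 + (-585*112 - 132) = -174669 + (-65520 - 132) = -174669 - 65652 = -240321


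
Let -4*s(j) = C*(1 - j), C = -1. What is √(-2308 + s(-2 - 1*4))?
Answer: 15*I*√41/2 ≈ 48.023*I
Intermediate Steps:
s(j) = ¼ - j/4 (s(j) = -(-1)*(1 - j)/4 = -(-1 + j)/4 = ¼ - j/4)
√(-2308 + s(-2 - 1*4)) = √(-2308 + (¼ - (-2 - 1*4)/4)) = √(-2308 + (¼ - (-2 - 4)/4)) = √(-2308 + (¼ - ¼*(-6))) = √(-2308 + (¼ + 3/2)) = √(-2308 + 7/4) = √(-9225/4) = 15*I*√41/2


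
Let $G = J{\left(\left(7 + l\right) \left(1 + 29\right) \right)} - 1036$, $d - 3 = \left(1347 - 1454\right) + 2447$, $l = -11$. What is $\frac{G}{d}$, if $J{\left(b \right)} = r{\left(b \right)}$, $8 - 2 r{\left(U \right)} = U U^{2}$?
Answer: $\frac{287656}{781} \approx 368.32$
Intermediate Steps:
$r{\left(U \right)} = 4 - \frac{U^{3}}{2}$ ($r{\left(U \right)} = 4 - \frac{U U^{2}}{2} = 4 - \frac{U^{3}}{2}$)
$J{\left(b \right)} = 4 - \frac{b^{3}}{2}$
$d = 2343$ ($d = 3 + \left(\left(1347 - 1454\right) + 2447\right) = 3 + \left(-107 + 2447\right) = 3 + 2340 = 2343$)
$G = 862968$ ($G = \left(4 - \frac{\left(\left(7 - 11\right) \left(1 + 29\right)\right)^{3}}{2}\right) - 1036 = \left(4 - \frac{\left(\left(-4\right) 30\right)^{3}}{2}\right) - 1036 = \left(4 - \frac{\left(-120\right)^{3}}{2}\right) - 1036 = \left(4 - -864000\right) - 1036 = \left(4 + 864000\right) - 1036 = 864004 - 1036 = 862968$)
$\frac{G}{d} = \frac{862968}{2343} = 862968 \cdot \frac{1}{2343} = \frac{287656}{781}$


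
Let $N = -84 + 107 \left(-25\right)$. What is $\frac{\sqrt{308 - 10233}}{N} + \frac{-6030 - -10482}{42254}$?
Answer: $\frac{2226}{21127} - \frac{5 i \sqrt{397}}{2759} \approx 0.10536 - 0.036109 i$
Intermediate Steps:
$N = -2759$ ($N = -84 - 2675 = -2759$)
$\frac{\sqrt{308 - 10233}}{N} + \frac{-6030 - -10482}{42254} = \frac{\sqrt{308 - 10233}}{-2759} + \frac{-6030 - -10482}{42254} = \sqrt{-9925} \left(- \frac{1}{2759}\right) + \left(-6030 + 10482\right) \frac{1}{42254} = 5 i \sqrt{397} \left(- \frac{1}{2759}\right) + 4452 \cdot \frac{1}{42254} = - \frac{5 i \sqrt{397}}{2759} + \frac{2226}{21127} = \frac{2226}{21127} - \frac{5 i \sqrt{397}}{2759}$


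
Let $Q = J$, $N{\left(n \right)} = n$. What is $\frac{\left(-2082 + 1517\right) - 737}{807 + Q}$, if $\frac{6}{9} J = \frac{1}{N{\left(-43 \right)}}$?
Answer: $- \frac{37324}{23133} \approx -1.6135$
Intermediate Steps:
$J = - \frac{3}{86}$ ($J = \frac{3}{2 \left(-43\right)} = \frac{3}{2} \left(- \frac{1}{43}\right) = - \frac{3}{86} \approx -0.034884$)
$Q = - \frac{3}{86} \approx -0.034884$
$\frac{\left(-2082 + 1517\right) - 737}{807 + Q} = \frac{\left(-2082 + 1517\right) - 737}{807 - \frac{3}{86}} = \frac{-565 - 737}{\frac{69399}{86}} = \left(-1302\right) \frac{86}{69399} = - \frac{37324}{23133}$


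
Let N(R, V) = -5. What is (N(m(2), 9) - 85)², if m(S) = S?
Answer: 8100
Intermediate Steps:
(N(m(2), 9) - 85)² = (-5 - 85)² = (-90)² = 8100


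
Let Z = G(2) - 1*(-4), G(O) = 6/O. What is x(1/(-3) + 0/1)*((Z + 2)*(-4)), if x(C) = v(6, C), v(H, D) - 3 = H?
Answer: -324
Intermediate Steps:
v(H, D) = 3 + H
x(C) = 9 (x(C) = 3 + 6 = 9)
Z = 7 (Z = 6/2 - 1*(-4) = 6*(½) + 4 = 3 + 4 = 7)
x(1/(-3) + 0/1)*((Z + 2)*(-4)) = 9*((7 + 2)*(-4)) = 9*(9*(-4)) = 9*(-36) = -324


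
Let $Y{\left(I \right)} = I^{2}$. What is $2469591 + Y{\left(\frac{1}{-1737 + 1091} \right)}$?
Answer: $\frac{1030599837757}{417316} \approx 2.4696 \cdot 10^{6}$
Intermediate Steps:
$2469591 + Y{\left(\frac{1}{-1737 + 1091} \right)} = 2469591 + \left(\frac{1}{-1737 + 1091}\right)^{2} = 2469591 + \left(\frac{1}{-646}\right)^{2} = 2469591 + \left(- \frac{1}{646}\right)^{2} = 2469591 + \frac{1}{417316} = \frac{1030599837757}{417316}$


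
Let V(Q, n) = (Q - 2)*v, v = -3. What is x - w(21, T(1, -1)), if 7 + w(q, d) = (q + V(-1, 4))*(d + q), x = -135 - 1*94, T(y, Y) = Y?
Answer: -822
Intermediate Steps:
V(Q, n) = 6 - 3*Q (V(Q, n) = (Q - 2)*(-3) = (-2 + Q)*(-3) = 6 - 3*Q)
x = -229 (x = -135 - 94 = -229)
w(q, d) = -7 + (9 + q)*(d + q) (w(q, d) = -7 + (q + (6 - 3*(-1)))*(d + q) = -7 + (q + (6 + 3))*(d + q) = -7 + (q + 9)*(d + q) = -7 + (9 + q)*(d + q))
x - w(21, T(1, -1)) = -229 - (-7 + 21**2 + 9*(-1) + 9*21 - 1*21) = -229 - (-7 + 441 - 9 + 189 - 21) = -229 - 1*593 = -229 - 593 = -822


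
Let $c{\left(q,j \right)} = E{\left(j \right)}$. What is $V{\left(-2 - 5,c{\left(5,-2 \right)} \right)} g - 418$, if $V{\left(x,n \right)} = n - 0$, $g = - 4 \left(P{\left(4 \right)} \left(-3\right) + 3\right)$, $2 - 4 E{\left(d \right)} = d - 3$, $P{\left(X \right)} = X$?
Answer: $-355$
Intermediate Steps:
$E{\left(d \right)} = \frac{5}{4} - \frac{d}{4}$ ($E{\left(d \right)} = \frac{1}{2} - \frac{d - 3}{4} = \frac{1}{2} - \frac{-3 + d}{4} = \frac{1}{2} - \left(- \frac{3}{4} + \frac{d}{4}\right) = \frac{5}{4} - \frac{d}{4}$)
$c{\left(q,j \right)} = \frac{5}{4} - \frac{j}{4}$
$g = 36$ ($g = - 4 \left(4 \left(-3\right) + 3\right) = - 4 \left(-12 + 3\right) = \left(-4\right) \left(-9\right) = 36$)
$V{\left(x,n \right)} = n$ ($V{\left(x,n \right)} = n + 0 = n$)
$V{\left(-2 - 5,c{\left(5,-2 \right)} \right)} g - 418 = \left(\frac{5}{4} - - \frac{1}{2}\right) 36 - 418 = \left(\frac{5}{4} + \frac{1}{2}\right) 36 - 418 = \frac{7}{4} \cdot 36 - 418 = 63 - 418 = -355$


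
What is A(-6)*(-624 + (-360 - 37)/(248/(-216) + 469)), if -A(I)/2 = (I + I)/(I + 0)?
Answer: 7893087/3158 ≈ 2499.4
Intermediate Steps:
A(I) = -4 (A(I) = -2*(I + I)/(I + 0) = -2*2*I/I = -2*2 = -4)
A(-6)*(-624 + (-360 - 37)/(248/(-216) + 469)) = -4*(-624 + (-360 - 37)/(248/(-216) + 469)) = -4*(-624 - 397/(248*(-1/216) + 469)) = -4*(-624 - 397/(-31/27 + 469)) = -4*(-624 - 397/12632/27) = -4*(-624 - 397*27/12632) = -4*(-624 - 10719/12632) = -4*(-7893087/12632) = 7893087/3158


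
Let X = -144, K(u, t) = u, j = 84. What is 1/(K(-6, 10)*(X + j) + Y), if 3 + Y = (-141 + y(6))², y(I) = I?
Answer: 1/18582 ≈ 5.3816e-5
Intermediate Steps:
Y = 18222 (Y = -3 + (-141 + 6)² = -3 + (-135)² = -3 + 18225 = 18222)
1/(K(-6, 10)*(X + j) + Y) = 1/(-6*(-144 + 84) + 18222) = 1/(-6*(-60) + 18222) = 1/(360 + 18222) = 1/18582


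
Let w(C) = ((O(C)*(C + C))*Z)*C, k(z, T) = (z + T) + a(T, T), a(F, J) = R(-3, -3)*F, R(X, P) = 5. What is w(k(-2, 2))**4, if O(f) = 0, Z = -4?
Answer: 0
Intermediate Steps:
a(F, J) = 5*F
k(z, T) = z + 6*T (k(z, T) = (z + T) + 5*T = (T + z) + 5*T = z + 6*T)
w(C) = 0 (w(C) = ((0*(C + C))*(-4))*C = ((0*(2*C))*(-4))*C = (0*(-4))*C = 0*C = 0)
w(k(-2, 2))**4 = 0**4 = 0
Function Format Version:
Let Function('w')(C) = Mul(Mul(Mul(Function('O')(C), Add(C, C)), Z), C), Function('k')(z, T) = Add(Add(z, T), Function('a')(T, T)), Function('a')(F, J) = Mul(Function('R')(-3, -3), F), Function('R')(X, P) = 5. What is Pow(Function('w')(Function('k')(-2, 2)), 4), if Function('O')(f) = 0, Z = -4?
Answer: 0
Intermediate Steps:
Function('a')(F, J) = Mul(5, F)
Function('k')(z, T) = Add(z, Mul(6, T)) (Function('k')(z, T) = Add(Add(z, T), Mul(5, T)) = Add(Add(T, z), Mul(5, T)) = Add(z, Mul(6, T)))
Function('w')(C) = 0 (Function('w')(C) = Mul(Mul(Mul(0, Add(C, C)), -4), C) = Mul(Mul(Mul(0, Mul(2, C)), -4), C) = Mul(Mul(0, -4), C) = Mul(0, C) = 0)
Pow(Function('w')(Function('k')(-2, 2)), 4) = Pow(0, 4) = 0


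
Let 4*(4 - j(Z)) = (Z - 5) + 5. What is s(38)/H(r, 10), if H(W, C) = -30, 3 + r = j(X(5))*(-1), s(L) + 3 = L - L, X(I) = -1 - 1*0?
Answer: 1/10 ≈ 0.10000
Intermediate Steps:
X(I) = -1 (X(I) = -1 + 0 = -1)
s(L) = -3 (s(L) = -3 + (L - L) = -3 + 0 = -3)
j(Z) = 4 - Z/4 (j(Z) = 4 - ((Z - 5) + 5)/4 = 4 - ((-5 + Z) + 5)/4 = 4 - Z/4)
r = -29/4 (r = -3 + (4 - 1/4*(-1))*(-1) = -3 + (4 + 1/4)*(-1) = -3 + (17/4)*(-1) = -3 - 17/4 = -29/4 ≈ -7.2500)
s(38)/H(r, 10) = -3/(-30) = -3*(-1/30) = 1/10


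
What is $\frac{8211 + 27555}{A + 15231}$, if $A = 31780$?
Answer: $\frac{35766}{47011} \approx 0.7608$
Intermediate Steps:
$\frac{8211 + 27555}{A + 15231} = \frac{8211 + 27555}{31780 + 15231} = \frac{35766}{47011}$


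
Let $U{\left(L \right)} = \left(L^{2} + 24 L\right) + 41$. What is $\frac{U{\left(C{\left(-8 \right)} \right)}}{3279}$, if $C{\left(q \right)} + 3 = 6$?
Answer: $\frac{122}{3279} \approx 0.037206$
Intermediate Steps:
$C{\left(q \right)} = 3$ ($C{\left(q \right)} = -3 + 6 = 3$)
$U{\left(L \right)} = 41 + L^{2} + 24 L$
$\frac{U{\left(C{\left(-8 \right)} \right)}}{3279} = \frac{41 + 3^{2} + 24 \cdot 3}{3279} = \left(41 + 9 + 72\right) \frac{1}{3279} = 122 \cdot \frac{1}{3279} = \frac{122}{3279}$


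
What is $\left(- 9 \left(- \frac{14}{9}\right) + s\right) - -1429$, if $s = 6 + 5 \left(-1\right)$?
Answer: $1444$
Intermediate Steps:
$s = 1$ ($s = 6 - 5 = 1$)
$\left(- 9 \left(- \frac{14}{9}\right) + s\right) - -1429 = \left(- 9 \left(- \frac{14}{9}\right) + 1\right) - -1429 = \left(- 9 \left(\left(-14\right) \frac{1}{9}\right) + 1\right) + 1429 = \left(\left(-9\right) \left(- \frac{14}{9}\right) + 1\right) + 1429 = \left(14 + 1\right) + 1429 = 15 + 1429 = 1444$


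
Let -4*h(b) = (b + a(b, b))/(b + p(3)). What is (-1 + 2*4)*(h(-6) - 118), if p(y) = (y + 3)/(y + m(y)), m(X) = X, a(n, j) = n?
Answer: -4151/5 ≈ -830.20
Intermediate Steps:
p(y) = (3 + y)/(2*y) (p(y) = (y + 3)/(y + y) = (3 + y)/((2*y)) = (3 + y)*(1/(2*y)) = (3 + y)/(2*y))
h(b) = -b/(2*(1 + b)) (h(b) = -(b + b)/(4*(b + (½)*(3 + 3)/3)) = -2*b/(4*(b + (½)*(⅓)*6)) = -2*b/(4*(b + 1)) = -2*b/(4*(1 + b)) = -b/(2*(1 + b)))
(-1 + 2*4)*(h(-6) - 118) = (-1 + 2*4)*(-1*(-6)/(2 + 2*(-6)) - 118) = (-1 + 8)*(-1*(-6)/(2 - 12) - 118) = 7*(-1*(-6)/(-10) - 118) = 7*(-1*(-6)*(-⅒) - 118) = 7*(-⅗ - 118) = 7*(-593/5) = -4151/5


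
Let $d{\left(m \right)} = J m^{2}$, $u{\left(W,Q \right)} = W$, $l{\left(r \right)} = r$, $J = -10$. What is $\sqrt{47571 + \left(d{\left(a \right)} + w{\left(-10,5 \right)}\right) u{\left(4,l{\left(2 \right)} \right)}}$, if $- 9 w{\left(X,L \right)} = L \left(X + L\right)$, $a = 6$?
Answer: $\frac{\sqrt{415279}}{3} \approx 214.81$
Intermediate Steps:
$w{\left(X,L \right)} = - \frac{L \left(L + X\right)}{9}$ ($w{\left(X,L \right)} = - \frac{L \left(X + L\right)}{9} = - \frac{L \left(L + X\right)}{9}$)
$d{\left(m \right)} = - 10 m^{2}$
$\sqrt{47571 + \left(d{\left(a \right)} + w{\left(-10,5 \right)}\right) u{\left(4,l{\left(2 \right)} \right)}} = \sqrt{47571 + \left(- 10 \cdot 6^{2} - \frac{5 \left(5 - 10\right)}{9}\right) 4} = \sqrt{47571 + \left(\left(-10\right) 36 - \frac{5}{9} \left(-5\right)\right) 4} = \sqrt{47571 + \left(-360 + \frac{25}{9}\right) 4} = \sqrt{47571 - \frac{12860}{9}} = \sqrt{\frac{415279}{9}} = \frac{\sqrt{415279}}{3}$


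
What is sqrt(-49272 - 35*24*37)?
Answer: 36*I*sqrt(62) ≈ 283.46*I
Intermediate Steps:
sqrt(-49272 - 35*24*37) = sqrt(-49272 - 840*37) = sqrt(-49272 - 31080) = sqrt(-80352) = 36*I*sqrt(62)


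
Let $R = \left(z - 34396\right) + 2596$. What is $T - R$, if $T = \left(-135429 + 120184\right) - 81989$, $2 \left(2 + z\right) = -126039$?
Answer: $- \frac{4825}{2} \approx -2412.5$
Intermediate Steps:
$z = - \frac{126043}{2}$ ($z = -2 + \frac{1}{2} \left(-126039\right) = -2 - \frac{126039}{2} = - \frac{126043}{2} \approx -63022.0$)
$T = -97234$ ($T = -15245 - 81989 = -97234$)
$R = - \frac{189643}{2}$ ($R = \left(- \frac{126043}{2} - 34396\right) + 2596 = - \frac{194835}{2} + 2596 = - \frac{189643}{2} \approx -94822.0$)
$T - R = -97234 - - \frac{189643}{2} = -97234 + \frac{189643}{2} = - \frac{4825}{2}$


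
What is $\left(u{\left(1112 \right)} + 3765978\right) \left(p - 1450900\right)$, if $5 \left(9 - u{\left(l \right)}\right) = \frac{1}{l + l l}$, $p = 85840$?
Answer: $- \frac{530211646218199609}{103138} \approx -5.1408 \cdot 10^{12}$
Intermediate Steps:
$u{\left(l \right)} = 9 - \frac{1}{5 \left(l + l^{2}\right)}$ ($u{\left(l \right)} = 9 - \frac{1}{5 \left(l + l l\right)} = 9 - \frac{1}{5 \left(l + l^{2}\right)}$)
$\left(u{\left(1112 \right)} + 3765978\right) \left(p - 1450900\right) = \left(\frac{-1 + 45 \cdot 1112 + 45 \cdot 1112^{2}}{5 \cdot 1112 \left(1 + 1112\right)} + 3765978\right) \left(85840 - 1450900\right) = \left(\frac{1}{5} \cdot \frac{1}{1112} \cdot \frac{1}{1113} \left(-1 + 50040 + 45 \cdot 1236544\right) + 3765978\right) \left(-1365060\right) = \left(\frac{1}{5} \cdot \frac{1}{1112} \cdot \frac{1}{1113} \left(-1 + 50040 + 55644480\right) + 3765978\right) \left(-1365060\right) = \left(\frac{1}{5} \cdot \frac{1}{1112} \cdot \frac{1}{1113} \cdot 55694519 + 3765978\right) \left(-1365060\right) = \left(\frac{55694519}{6188280} + 3765978\right) \left(-1365060\right) = \frac{23304982032359}{6188280} \left(-1365060\right) = - \frac{530211646218199609}{103138}$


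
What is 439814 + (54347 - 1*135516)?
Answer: 358645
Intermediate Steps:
439814 + (54347 - 1*135516) = 439814 + (54347 - 135516) = 439814 - 81169 = 358645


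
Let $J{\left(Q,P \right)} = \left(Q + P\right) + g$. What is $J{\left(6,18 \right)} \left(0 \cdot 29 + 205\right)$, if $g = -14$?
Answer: $2050$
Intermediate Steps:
$J{\left(Q,P \right)} = -14 + P + Q$ ($J{\left(Q,P \right)} = \left(Q + P\right) - 14 = \left(P + Q\right) - 14 = -14 + P + Q$)
$J{\left(6,18 \right)} \left(0 \cdot 29 + 205\right) = \left(-14 + 18 + 6\right) \left(0 \cdot 29 + 205\right) = 10 \left(0 + 205\right) = 10 \cdot 205 = 2050$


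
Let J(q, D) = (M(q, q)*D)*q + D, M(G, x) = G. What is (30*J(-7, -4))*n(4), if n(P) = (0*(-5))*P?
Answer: 0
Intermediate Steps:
J(q, D) = D + D*q² (J(q, D) = (q*D)*q + D = (D*q)*q + D = D*q² + D = D + D*q²)
n(P) = 0 (n(P) = 0*P = 0)
(30*J(-7, -4))*n(4) = (30*(-4*(1 + (-7)²)))*0 = (30*(-4*(1 + 49)))*0 = (30*(-4*50))*0 = (30*(-200))*0 = -6000*0 = 0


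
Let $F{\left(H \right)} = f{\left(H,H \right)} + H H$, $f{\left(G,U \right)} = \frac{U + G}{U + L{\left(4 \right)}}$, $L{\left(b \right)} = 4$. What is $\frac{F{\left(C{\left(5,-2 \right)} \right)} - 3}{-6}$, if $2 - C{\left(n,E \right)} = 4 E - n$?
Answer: $- \frac{708}{19} \approx -37.263$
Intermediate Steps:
$f{\left(G,U \right)} = \frac{G + U}{4 + U}$ ($f{\left(G,U \right)} = \frac{U + G}{U + 4} = \frac{G + U}{4 + U}$)
$C{\left(n,E \right)} = 2 + n - 4 E$ ($C{\left(n,E \right)} = 2 - \left(4 E - n\right) = 2 - \left(- n + 4 E\right) = 2 + n - 4 E$)
$F{\left(H \right)} = H^{2} + \frac{2 H}{4 + H}$ ($F{\left(H \right)} = \frac{H + H}{4 + H} + H H = \frac{2 H}{4 + H} + H^{2} = H^{2} + \frac{2 H}{4 + H}$)
$\frac{F{\left(C{\left(5,-2 \right)} \right)} - 3}{-6} = \frac{\frac{\left(2 + 5 - -8\right) \left(2 + \left(2 + 5 - -8\right) \left(4 + \left(2 + 5 - -8\right)\right)\right)}{4 + \left(2 + 5 - -8\right)} - 3}{-6} = \left(\frac{\left(2 + 5 + 8\right) \left(2 + \left(2 + 5 + 8\right) \left(4 + \left(2 + 5 + 8\right)\right)\right)}{4 + \left(2 + 5 + 8\right)} - 3\right) \left(- \frac{1}{6}\right) = \left(\frac{15 \left(2 + 15 \left(4 + 15\right)\right)}{4 + 15} - 3\right) \left(- \frac{1}{6}\right) = \left(\frac{15 \left(2 + 15 \cdot 19\right)}{19} - 3\right) \left(- \frac{1}{6}\right) = \left(15 \cdot \frac{1}{19} \left(2 + 285\right) - 3\right) \left(- \frac{1}{6}\right) = \left(15 \cdot \frac{1}{19} \cdot 287 - 3\right) \left(- \frac{1}{6}\right) = \left(\frac{4305}{19} - 3\right) \left(- \frac{1}{6}\right) = \frac{4248}{19} \left(- \frac{1}{6}\right) = - \frac{708}{19}$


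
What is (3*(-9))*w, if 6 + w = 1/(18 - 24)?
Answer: 333/2 ≈ 166.50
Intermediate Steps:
w = -37/6 (w = -6 + 1/(18 - 24) = -6 + 1/(-6) = -6 - 1/6 = -37/6 ≈ -6.1667)
(3*(-9))*w = (3*(-9))*(-37/6) = -27*(-37/6) = 333/2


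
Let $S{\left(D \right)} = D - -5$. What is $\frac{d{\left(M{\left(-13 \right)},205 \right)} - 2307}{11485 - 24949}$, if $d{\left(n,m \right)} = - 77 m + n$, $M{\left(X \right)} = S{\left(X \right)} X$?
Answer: $\frac{1499}{1122} \approx 1.336$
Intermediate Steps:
$S{\left(D \right)} = 5 + D$ ($S{\left(D \right)} = D + 5 = 5 + D$)
$M{\left(X \right)} = X \left(5 + X\right)$ ($M{\left(X \right)} = \left(5 + X\right) X = X \left(5 + X\right)$)
$d{\left(n,m \right)} = n - 77 m$
$\frac{d{\left(M{\left(-13 \right)},205 \right)} - 2307}{11485 - 24949} = \frac{\left(- 13 \left(5 - 13\right) - 15785\right) - 2307}{11485 - 24949} = \frac{\left(\left(-13\right) \left(-8\right) - 15785\right) - 2307}{-13464} = \left(\left(104 - 15785\right) - 2307\right) \left(- \frac{1}{13464}\right) = \left(-15681 - 2307\right) \left(- \frac{1}{13464}\right) = \left(-17988\right) \left(- \frac{1}{13464}\right) = \frac{1499}{1122}$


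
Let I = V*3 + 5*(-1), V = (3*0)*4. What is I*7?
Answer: -35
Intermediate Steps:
V = 0 (V = 0*4 = 0)
I = -5 (I = 0*3 + 5*(-1) = 0 - 5 = -5)
I*7 = -5*7 = -35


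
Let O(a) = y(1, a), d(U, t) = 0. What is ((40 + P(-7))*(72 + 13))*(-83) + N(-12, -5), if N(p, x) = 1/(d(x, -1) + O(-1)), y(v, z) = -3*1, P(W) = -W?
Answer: -994756/3 ≈ -3.3159e+5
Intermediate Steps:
y(v, z) = -3
O(a) = -3
N(p, x) = -⅓ (N(p, x) = 1/(0 - 3) = 1/(-3) = -⅓)
((40 + P(-7))*(72 + 13))*(-83) + N(-12, -5) = ((40 - 1*(-7))*(72 + 13))*(-83) - ⅓ = ((40 + 7)*85)*(-83) - ⅓ = (47*85)*(-83) - ⅓ = 3995*(-83) - ⅓ = -331585 - ⅓ = -994756/3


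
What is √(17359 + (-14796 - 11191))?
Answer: 2*I*√2157 ≈ 92.887*I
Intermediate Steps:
√(17359 + (-14796 - 11191)) = √(17359 - 25987) = √(-8628) = 2*I*√2157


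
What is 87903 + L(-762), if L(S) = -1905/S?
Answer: 175811/2 ≈ 87906.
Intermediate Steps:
87903 + L(-762) = 87903 - 1905/(-762) = 87903 - 1905*(-1/762) = 87903 + 5/2 = 175811/2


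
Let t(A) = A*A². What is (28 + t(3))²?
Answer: 3025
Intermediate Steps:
t(A) = A³
(28 + t(3))² = (28 + 3³)² = (28 + 27)² = 55² = 3025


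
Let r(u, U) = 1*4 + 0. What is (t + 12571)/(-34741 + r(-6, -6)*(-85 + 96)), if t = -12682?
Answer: 111/34697 ≈ 0.0031991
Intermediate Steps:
r(u, U) = 4 (r(u, U) = 4 + 0 = 4)
(t + 12571)/(-34741 + r(-6, -6)*(-85 + 96)) = (-12682 + 12571)/(-34741 + 4*(-85 + 96)) = -111/(-34741 + 4*11) = -111/(-34741 + 44) = -111/(-34697) = -111*(-1/34697) = 111/34697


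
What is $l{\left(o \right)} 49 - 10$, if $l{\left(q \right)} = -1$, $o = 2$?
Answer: $-59$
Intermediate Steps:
$l{\left(o \right)} 49 - 10 = \left(-1\right) 49 - 10 = -49 - 10 = -59$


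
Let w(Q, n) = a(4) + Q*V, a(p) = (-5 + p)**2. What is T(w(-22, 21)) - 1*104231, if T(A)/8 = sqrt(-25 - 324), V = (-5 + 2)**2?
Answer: -104231 + 8*I*sqrt(349) ≈ -1.0423e+5 + 149.45*I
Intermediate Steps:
V = 9 (V = (-3)**2 = 9)
w(Q, n) = 1 + 9*Q (w(Q, n) = (-5 + 4)**2 + Q*9 = (-1)**2 + 9*Q = 1 + 9*Q)
T(A) = 8*I*sqrt(349) (T(A) = 8*sqrt(-25 - 324) = 8*sqrt(-349) = 8*(I*sqrt(349)) = 8*I*sqrt(349))
T(w(-22, 21)) - 1*104231 = 8*I*sqrt(349) - 1*104231 = 8*I*sqrt(349) - 104231 = -104231 + 8*I*sqrt(349)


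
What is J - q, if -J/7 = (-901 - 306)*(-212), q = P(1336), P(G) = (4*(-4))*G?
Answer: -1769812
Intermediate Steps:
P(G) = -16*G
q = -21376 (q = -16*1336 = -21376)
J = -1791188 (J = -7*(-901 - 306)*(-212) = -(-8449)*(-212) = -7*255884 = -1791188)
J - q = -1791188 - 1*(-21376) = -1791188 + 21376 = -1769812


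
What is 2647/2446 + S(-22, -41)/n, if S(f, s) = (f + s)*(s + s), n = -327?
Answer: -3923489/266614 ≈ -14.716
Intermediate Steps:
S(f, s) = 2*s*(f + s) (S(f, s) = (f + s)*(2*s) = 2*s*(f + s))
2647/2446 + S(-22, -41)/n = 2647/2446 + (2*(-41)*(-22 - 41))/(-327) = 2647*(1/2446) + (2*(-41)*(-63))*(-1/327) = 2647/2446 + 5166*(-1/327) = 2647/2446 - 1722/109 = -3923489/266614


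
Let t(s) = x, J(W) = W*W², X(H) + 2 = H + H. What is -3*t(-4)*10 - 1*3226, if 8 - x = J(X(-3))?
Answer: -18826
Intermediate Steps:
X(H) = -2 + 2*H (X(H) = -2 + (H + H) = -2 + 2*H)
J(W) = W³
x = 520 (x = 8 - (-2 + 2*(-3))³ = 8 - (-2 - 6)³ = 8 - 1*(-8)³ = 8 - 1*(-512) = 8 + 512 = 520)
t(s) = 520
-3*t(-4)*10 - 1*3226 = -3*520*10 - 1*3226 = -1560*10 - 3226 = -15600 - 3226 = -18826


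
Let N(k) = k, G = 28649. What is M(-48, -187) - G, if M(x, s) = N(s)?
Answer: -28836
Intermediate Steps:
M(x, s) = s
M(-48, -187) - G = -187 - 1*28649 = -187 - 28649 = -28836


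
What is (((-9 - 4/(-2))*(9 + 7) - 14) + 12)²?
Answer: 12996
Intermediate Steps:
(((-9 - 4/(-2))*(9 + 7) - 14) + 12)² = (((-9 - 4*(-½))*16 - 14) + 12)² = (((-9 + 2)*16 - 14) + 12)² = ((-7*16 - 14) + 12)² = ((-112 - 14) + 12)² = (-126 + 12)² = (-114)² = 12996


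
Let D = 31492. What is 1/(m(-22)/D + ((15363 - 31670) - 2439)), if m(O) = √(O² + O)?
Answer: -1327947979696/24893712827381183 - 15746*√462/174255989791668281 ≈ -5.3345e-5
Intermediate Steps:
m(O) = √(O + O²)
1/(m(-22)/D + ((15363 - 31670) - 2439)) = 1/(√(-22*(1 - 22))/31492 + ((15363 - 31670) - 2439)) = 1/(√(-22*(-21))*(1/31492) + (-16307 - 2439)) = 1/(√462*(1/31492) - 18746) = 1/(√462/31492 - 18746) = 1/(-18746 + √462/31492)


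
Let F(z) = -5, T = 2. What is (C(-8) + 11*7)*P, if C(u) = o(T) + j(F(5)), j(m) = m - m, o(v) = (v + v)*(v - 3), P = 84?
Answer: 6132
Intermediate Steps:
o(v) = 2*v*(-3 + v) (o(v) = (2*v)*(-3 + v) = 2*v*(-3 + v))
j(m) = 0
C(u) = -4 (C(u) = 2*2*(-3 + 2) + 0 = 2*2*(-1) + 0 = -4 + 0 = -4)
(C(-8) + 11*7)*P = (-4 + 11*7)*84 = (-4 + 77)*84 = 73*84 = 6132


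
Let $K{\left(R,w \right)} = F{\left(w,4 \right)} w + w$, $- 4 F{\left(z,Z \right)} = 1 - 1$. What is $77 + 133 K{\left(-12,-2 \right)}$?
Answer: $-189$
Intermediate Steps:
$F{\left(z,Z \right)} = 0$ ($F{\left(z,Z \right)} = - \frac{1 - 1}{4} = \left(- \frac{1}{4}\right) 0 = 0$)
$K{\left(R,w \right)} = w$ ($K{\left(R,w \right)} = 0 w + w = 0 + w = w$)
$77 + 133 K{\left(-12,-2 \right)} = 77 + 133 \left(-2\right) = 77 - 266 = -189$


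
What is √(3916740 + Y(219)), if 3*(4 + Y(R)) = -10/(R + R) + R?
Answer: 2*√46963519021/219 ≈ 1979.1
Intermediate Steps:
Y(R) = -4 - 5/(3*R) + R/3 (Y(R) = -4 + (-10/(R + R) + R)/3 = -4 + (-10/(2*R) + R)/3 = -4 + ((1/(2*R))*(-10) + R)/3 = -4 + (-5/R + R)/3 = -4 + (R - 5/R)/3 = -4 + (-5/(3*R) + R/3) = -4 - 5/(3*R) + R/3)
√(3916740 + Y(219)) = √(3916740 + (⅓)*(-5 + 219*(-12 + 219))/219) = √(3916740 + (⅓)*(1/219)*(-5 + 219*207)) = √(3916740 + (⅓)*(1/219)*(-5 + 45333)) = √(3916740 + (⅓)*(1/219)*45328) = √(3916740 + 45328/657) = √(2573343508/657) = 2*√46963519021/219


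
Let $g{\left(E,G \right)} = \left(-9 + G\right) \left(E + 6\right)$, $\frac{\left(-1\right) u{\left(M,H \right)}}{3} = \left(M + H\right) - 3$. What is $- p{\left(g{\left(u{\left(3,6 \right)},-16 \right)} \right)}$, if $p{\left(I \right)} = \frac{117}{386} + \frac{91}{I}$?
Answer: $- \frac{35113}{57900} \approx -0.60644$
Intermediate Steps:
$u{\left(M,H \right)} = 9 - 3 H - 3 M$ ($u{\left(M,H \right)} = - 3 \left(\left(M + H\right) - 3\right) = - 3 \left(\left(H + M\right) - 3\right) = - 3 \left(-3 + H + M\right) = 9 - 3 H - 3 M$)
$g{\left(E,G \right)} = \left(-9 + G\right) \left(6 + E\right)$
$p{\left(I \right)} = \frac{117}{386} + \frac{91}{I}$ ($p{\left(I \right)} = 117 \cdot \frac{1}{386} + \frac{91}{I} = \frac{117}{386} + \frac{91}{I}$)
$- p{\left(g{\left(u{\left(3,6 \right)},-16 \right)} \right)} = - (\frac{117}{386} + \frac{91}{-54 - 9 \left(9 - 18 - 9\right) + 6 \left(-16\right) + \left(9 - 18 - 9\right) \left(-16\right)}) = - (\frac{117}{386} + \frac{91}{-54 - 9 \left(9 - 18 - 9\right) - 96 + \left(9 - 18 - 9\right) \left(-16\right)}) = - (\frac{117}{386} + \frac{91}{-54 - -162 - 96 - -288}) = - (\frac{117}{386} + \frac{91}{-54 + 162 - 96 + 288}) = - (\frac{117}{386} + \frac{91}{300}) = \left(-1\right) \frac{35113}{57900} = - \frac{35113}{57900}$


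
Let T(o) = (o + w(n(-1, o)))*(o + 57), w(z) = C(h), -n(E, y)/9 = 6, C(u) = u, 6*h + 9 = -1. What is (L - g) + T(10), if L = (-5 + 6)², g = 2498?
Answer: -5816/3 ≈ -1938.7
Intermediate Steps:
h = -5/3 (h = -3/2 + (⅙)*(-1) = -3/2 - ⅙ = -5/3 ≈ -1.6667)
n(E, y) = -54 (n(E, y) = -9*6 = -54)
w(z) = -5/3
L = 1 (L = 1² = 1)
T(o) = (57 + o)*(-5/3 + o) (T(o) = (o - 5/3)*(o + 57) = (-5/3 + o)*(57 + o) = (57 + o)*(-5/3 + o))
(L - g) + T(10) = (1 - 1*2498) + (-95 + 10² + (166/3)*10) = (1 - 2498) + (-95 + 100 + 1660/3) = -2497 + 1675/3 = -5816/3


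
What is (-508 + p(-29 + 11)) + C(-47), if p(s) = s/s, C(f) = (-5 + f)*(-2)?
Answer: -403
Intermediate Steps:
C(f) = 10 - 2*f
p(s) = 1
(-508 + p(-29 + 11)) + C(-47) = (-508 + 1) + (10 - 2*(-47)) = -507 + (10 + 94) = -507 + 104 = -403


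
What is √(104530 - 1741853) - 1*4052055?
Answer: -4052055 + I*√1637323 ≈ -4.0521e+6 + 1279.6*I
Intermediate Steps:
√(104530 - 1741853) - 1*4052055 = √(-1637323) - 4052055 = I*√1637323 - 4052055 = -4052055 + I*√1637323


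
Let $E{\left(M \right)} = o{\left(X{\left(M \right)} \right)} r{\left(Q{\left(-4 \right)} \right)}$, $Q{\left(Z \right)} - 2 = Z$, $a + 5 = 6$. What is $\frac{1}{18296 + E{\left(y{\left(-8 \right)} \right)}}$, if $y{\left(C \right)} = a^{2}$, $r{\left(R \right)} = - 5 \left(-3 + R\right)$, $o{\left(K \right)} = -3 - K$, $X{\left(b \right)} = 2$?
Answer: $\frac{1}{18171} \approx 5.5033 \cdot 10^{-5}$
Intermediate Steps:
$a = 1$ ($a = -5 + 6 = 1$)
$Q{\left(Z \right)} = 2 + Z$
$r{\left(R \right)} = 15 - 5 R$
$y{\left(C \right)} = 1$ ($y{\left(C \right)} = 1^{2} = 1$)
$E{\left(M \right)} = -125$ ($E{\left(M \right)} = \left(-3 - 2\right) \left(15 - 5 \left(2 - 4\right)\right) = \left(-3 - 2\right) \left(15 - -10\right) = - 5 \left(15 + 10\right) = \left(-5\right) 25 = -125$)
$\frac{1}{18296 + E{\left(y{\left(-8 \right)} \right)}} = \frac{1}{18296 - 125} = \frac{1}{18171}$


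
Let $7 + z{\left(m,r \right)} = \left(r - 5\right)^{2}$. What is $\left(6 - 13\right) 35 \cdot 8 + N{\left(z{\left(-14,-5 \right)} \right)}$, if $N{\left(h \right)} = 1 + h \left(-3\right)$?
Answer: $-2238$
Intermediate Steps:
$z{\left(m,r \right)} = -7 + \left(-5 + r\right)^{2}$ ($z{\left(m,r \right)} = -7 + \left(r - 5\right)^{2} = -7 + \left(-5 + r\right)^{2}$)
$N{\left(h \right)} = 1 - 3 h$
$\left(6 - 13\right) 35 \cdot 8 + N{\left(z{\left(-14,-5 \right)} \right)} = \left(6 - 13\right) 35 \cdot 8 + \left(1 - 3 \left(-7 + \left(-5 - 5\right)^{2}\right)\right) = \left(6 - 13\right) 35 \cdot 8 + \left(1 - 3 \left(-7 + \left(-10\right)^{2}\right)\right) = \left(-7\right) 35 \cdot 8 + \left(1 - 3 \left(-7 + 100\right)\right) = \left(-245\right) 8 + \left(1 - 279\right) = -1960 + \left(1 - 279\right) = -1960 - 278 = -2238$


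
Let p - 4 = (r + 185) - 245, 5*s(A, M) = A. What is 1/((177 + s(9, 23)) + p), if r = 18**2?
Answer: 5/2234 ≈ 0.0022381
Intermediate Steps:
r = 324
s(A, M) = A/5
p = 268 (p = 4 + ((324 + 185) - 245) = 4 + (509 - 245) = 4 + 264 = 268)
1/((177 + s(9, 23)) + p) = 1/((177 + (1/5)*9) + 268) = 1/((177 + 9/5) + 268) = 1/(894/5 + 268) = 1/(2234/5) = 5/2234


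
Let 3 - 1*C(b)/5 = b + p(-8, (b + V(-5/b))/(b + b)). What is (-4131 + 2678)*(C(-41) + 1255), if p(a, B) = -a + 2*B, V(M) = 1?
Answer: -85196655/41 ≈ -2.0780e+6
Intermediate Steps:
C(b) = -25 - 5*b - 5*(1 + b)/b (C(b) = 15 - 5*(b + (-1*(-8) + 2*((b + 1)/(b + b)))) = 15 - 5*(b + (8 + 2*((1 + b)/((2*b))))) = 15 - 5*(b + (8 + 2*((1 + b)*(1/(2*b))))) = 15 - 5*(b + (8 + 2*((1 + b)/(2*b)))) = 15 - 5*(b + (8 + (1 + b)/b)) = 15 - 5*(8 + b + (1 + b)/b) = 15 + (-40 - 5*b - 5*(1 + b)/b) = -25 - 5*b - 5*(1 + b)/b)
(-4131 + 2678)*(C(-41) + 1255) = (-4131 + 2678)*((-30 - 5*(-41) - 5/(-41)) + 1255) = -1453*((-30 + 205 - 5*(-1/41)) + 1255) = -1453*((-30 + 205 + 5/41) + 1255) = -1453*(7180/41 + 1255) = -1453*58635/41 = -85196655/41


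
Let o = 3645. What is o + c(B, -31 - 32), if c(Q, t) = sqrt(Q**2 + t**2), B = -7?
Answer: 3645 + 7*sqrt(82) ≈ 3708.4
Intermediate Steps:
o + c(B, -31 - 32) = 3645 + sqrt((-7)**2 + (-31 - 32)**2) = 3645 + sqrt(49 + (-63)**2) = 3645 + sqrt(49 + 3969) = 3645 + sqrt(4018) = 3645 + 7*sqrt(82)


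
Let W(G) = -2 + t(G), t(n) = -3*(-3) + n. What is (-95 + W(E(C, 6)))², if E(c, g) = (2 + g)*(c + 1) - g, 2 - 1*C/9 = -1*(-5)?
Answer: 91204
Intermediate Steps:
C = -27 (C = 18 - (-9)*(-5) = 18 - 9*5 = 18 - 45 = -27)
E(c, g) = -g + (1 + c)*(2 + g) (E(c, g) = (2 + g)*(1 + c) - g = (1 + c)*(2 + g) - g = -g + (1 + c)*(2 + g))
t(n) = 9 + n
W(G) = 7 + G (W(G) = -2 + (9 + G) = 7 + G)
(-95 + W(E(C, 6)))² = (-95 + (7 + (2 + 2*(-27) - 27*6)))² = (-95 + (7 + (2 - 54 - 162)))² = (-95 + (7 - 214))² = (-95 - 207)² = (-302)² = 91204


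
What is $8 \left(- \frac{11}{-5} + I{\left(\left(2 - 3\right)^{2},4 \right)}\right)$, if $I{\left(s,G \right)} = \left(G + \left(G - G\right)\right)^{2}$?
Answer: $\frac{728}{5} \approx 145.6$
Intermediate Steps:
$I{\left(s,G \right)} = G^{2}$ ($I{\left(s,G \right)} = \left(G + 0\right)^{2} = G^{2}$)
$8 \left(- \frac{11}{-5} + I{\left(\left(2 - 3\right)^{2},4 \right)}\right) = 8 \left(- \frac{11}{-5} + 4^{2}\right) = 8 \left(\left(-11\right) \left(- \frac{1}{5}\right) + 16\right) = 8 \left(\frac{11}{5} + 16\right) = 8 \cdot \frac{91}{5} = \frac{728}{5}$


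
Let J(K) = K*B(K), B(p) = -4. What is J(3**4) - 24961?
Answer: -25285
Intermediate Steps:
J(K) = -4*K (J(K) = K*(-4) = -4*K)
J(3**4) - 24961 = -4*3**4 - 24961 = -4*81 - 24961 = -324 - 24961 = -25285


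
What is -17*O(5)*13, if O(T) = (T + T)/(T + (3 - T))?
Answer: -2210/3 ≈ -736.67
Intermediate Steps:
O(T) = 2*T/3 (O(T) = (2*T)/3 = (2*T)*(⅓) = 2*T/3)
-17*O(5)*13 = -34*5/3*13 = -17*10/3*13 = -170/3*13 = -2210/3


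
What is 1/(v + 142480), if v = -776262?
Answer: -1/633782 ≈ -1.5778e-6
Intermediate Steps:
1/(v + 142480) = 1/(-776262 + 142480) = 1/(-633782) = -1/633782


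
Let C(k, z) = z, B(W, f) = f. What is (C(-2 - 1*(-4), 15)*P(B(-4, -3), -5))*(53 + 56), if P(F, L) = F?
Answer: -4905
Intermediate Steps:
(C(-2 - 1*(-4), 15)*P(B(-4, -3), -5))*(53 + 56) = (15*(-3))*(53 + 56) = -45*109 = -4905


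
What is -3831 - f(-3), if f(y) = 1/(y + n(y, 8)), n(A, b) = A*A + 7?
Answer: -49804/13 ≈ -3831.1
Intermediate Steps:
n(A, b) = 7 + A² (n(A, b) = A² + 7 = 7 + A²)
f(y) = 1/(7 + y + y²) (f(y) = 1/(y + (7 + y²)) = 1/(7 + y + y²))
-3831 - f(-3) = -3831 - 1/(7 - 3 + (-3)²) = -3831 - 1/(7 - 3 + 9) = -3831 - 1/13 = -49804/13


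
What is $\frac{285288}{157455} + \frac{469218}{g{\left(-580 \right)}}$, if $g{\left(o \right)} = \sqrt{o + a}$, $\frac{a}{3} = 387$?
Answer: $\frac{95096}{52485} + \frac{469218 \sqrt{581}}{581} \approx 19468.0$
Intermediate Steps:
$a = 1161$ ($a = 3 \cdot 387 = 1161$)
$g{\left(o \right)} = \sqrt{1161 + o}$ ($g{\left(o \right)} = \sqrt{o + 1161} = \sqrt{1161 + o}$)
$\frac{285288}{157455} + \frac{469218}{g{\left(-580 \right)}} = \frac{285288}{157455} + \frac{469218}{\sqrt{1161 - 580}} = 285288 \cdot \frac{1}{157455} + \frac{469218}{\sqrt{581}} = \frac{95096}{52485} + 469218 \frac{\sqrt{581}}{581} = \frac{95096}{52485} + \frac{469218 \sqrt{581}}{581}$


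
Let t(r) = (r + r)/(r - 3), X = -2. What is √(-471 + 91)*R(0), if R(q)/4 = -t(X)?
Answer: -32*I*√95/5 ≈ -62.379*I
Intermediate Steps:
t(r) = 2*r/(-3 + r) (t(r) = (2*r)/(-3 + r) = 2*r/(-3 + r))
R(q) = -16/5 (R(q) = 4*(-2*(-2)/(-3 - 2)) = 4*(-2*(-2)/(-5)) = 4*(-2*(-2)*(-1)/5) = 4*(-1*⅘) = 4*(-⅘) = -16/5)
√(-471 + 91)*R(0) = √(-471 + 91)*(-16/5) = √(-380)*(-16/5) = (2*I*√95)*(-16/5) = -32*I*√95/5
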